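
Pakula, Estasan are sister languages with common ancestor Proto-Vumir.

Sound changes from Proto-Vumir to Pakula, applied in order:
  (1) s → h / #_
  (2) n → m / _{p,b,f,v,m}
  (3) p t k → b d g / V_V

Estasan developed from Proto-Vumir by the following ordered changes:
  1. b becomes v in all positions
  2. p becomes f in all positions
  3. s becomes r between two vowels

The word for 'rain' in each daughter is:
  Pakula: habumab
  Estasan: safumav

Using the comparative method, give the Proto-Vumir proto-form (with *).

*sapumab

Position 1: Pakula has h, Estasan has s. Estasan preserves s here (none of its changes turn any other segment into s), so the proto-segment is *s.
Position 3: Pakula has b, Estasan has f. Taking the neighbouring segments as reconstructed: Pakula b could go back to *p or *b; Estasan f could go back to *p or *f — the one source consistent with every daughter is *p.
Position 7: Pakula has b, Estasan has v. Taking the neighbouring segments as reconstructed: Pakula b can only go back to *b; Estasan v could go back to *b or *v — the one source consistent with every daughter is *b.
Continuing position by position gives *sapumab; check it forward:
Pakula: *sapumab > hapumab > habumab  (by debuccalisation, intervocalic voicing)
Estasan: *sapumab > sapumav > safumav  (by unconditioned shift, unconditioned shift)
*sapumab is the unique common source.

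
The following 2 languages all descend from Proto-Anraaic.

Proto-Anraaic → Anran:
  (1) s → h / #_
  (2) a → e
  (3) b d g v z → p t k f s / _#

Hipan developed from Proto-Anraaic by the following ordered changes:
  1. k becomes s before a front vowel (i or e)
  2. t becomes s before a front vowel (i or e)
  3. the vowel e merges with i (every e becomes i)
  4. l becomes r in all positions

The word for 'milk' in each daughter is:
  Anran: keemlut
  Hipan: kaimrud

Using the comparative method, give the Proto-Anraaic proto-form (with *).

Position 7: Anran has t, Hipan has d. Hipan preserves d here (none of its changes turn any other segment into d), so the proto-segment is *d.
Position 2: Anran has e, Hipan has a. Hipan preserves a here (none of its changes turn any other segment into a), so the proto-segment is *a.
This points to *kaemlud. Verify forward in each daughter:
Anran: *kaemlud
  kaemlud (rule 1 does not apply)
  kaemlud → keemlud   [vowel merger]
  keemlud → keemlut   [final devoicing]
  giving Anran keemlut.
Hipan: *kaemlud
  kaemlud (rule 1 does not apply)
  kaemlud (rule 2 does not apply)
  kaemlud → kaimlud   [vowel merger]
  kaimlud → kaimrud   [unconditioned shift]
  giving Hipan kaimrud.
Only *kaemlud yields all of Anran keemlut, Hipan kaimrud.

*kaemlud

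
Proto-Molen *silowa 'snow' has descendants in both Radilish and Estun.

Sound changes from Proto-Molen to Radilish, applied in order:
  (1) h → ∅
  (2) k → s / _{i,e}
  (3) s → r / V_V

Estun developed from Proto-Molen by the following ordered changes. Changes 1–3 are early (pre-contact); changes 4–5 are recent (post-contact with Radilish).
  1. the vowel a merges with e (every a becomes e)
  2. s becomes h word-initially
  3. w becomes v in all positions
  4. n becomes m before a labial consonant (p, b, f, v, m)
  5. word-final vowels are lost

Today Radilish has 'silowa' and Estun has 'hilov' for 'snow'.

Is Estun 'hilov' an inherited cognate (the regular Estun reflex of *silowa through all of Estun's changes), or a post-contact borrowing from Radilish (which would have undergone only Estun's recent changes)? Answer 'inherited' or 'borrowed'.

inherited

If inherited, *silowa would pass through all of Estun's changes:
Estun: *silowa > silowe > hilowe > hilove > hilov  (by vowel merger, debuccalisation, unconditioned shift, apocope)
If borrowed from Radilish 'silowa' after the early changes, it would undergo only the recent ones:
  rule 4 (nasal place assimilation): no change (silowa)
  rule 5 (apocope): silowa → silow
  ⇒ as a loan: silow
Estun 'hilov' matches the inherited outcome exactly, so it is an inherited cognate, not a loan.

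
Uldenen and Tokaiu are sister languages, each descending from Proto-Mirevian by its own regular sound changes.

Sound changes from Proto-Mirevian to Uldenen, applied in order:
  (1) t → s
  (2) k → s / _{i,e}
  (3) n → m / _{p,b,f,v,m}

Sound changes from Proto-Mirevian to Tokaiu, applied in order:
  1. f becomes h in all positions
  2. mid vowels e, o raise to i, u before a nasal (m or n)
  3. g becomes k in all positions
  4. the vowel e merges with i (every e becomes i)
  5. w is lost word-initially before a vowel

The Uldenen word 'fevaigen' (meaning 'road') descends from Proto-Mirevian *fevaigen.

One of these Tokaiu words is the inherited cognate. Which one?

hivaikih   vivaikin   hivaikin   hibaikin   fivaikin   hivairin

Tokaiu: start from *fevaigen.
  rule 1 (unconditioned shift): fevaigen → hevaigen
  rule 2 (pre-nasal raising): hevaigen → hevaigin
  rule 3 (unconditioned shift): hevaigin → hevaikin
  rule 4 (vowel merger): hevaikin → hivaikin
  rule 5: no change — hivaikin
  ⇒ Tokaiu hivaikin
Only 'hivaikin' matches the regular Tokaiu development of *fevaigen.

hivaikin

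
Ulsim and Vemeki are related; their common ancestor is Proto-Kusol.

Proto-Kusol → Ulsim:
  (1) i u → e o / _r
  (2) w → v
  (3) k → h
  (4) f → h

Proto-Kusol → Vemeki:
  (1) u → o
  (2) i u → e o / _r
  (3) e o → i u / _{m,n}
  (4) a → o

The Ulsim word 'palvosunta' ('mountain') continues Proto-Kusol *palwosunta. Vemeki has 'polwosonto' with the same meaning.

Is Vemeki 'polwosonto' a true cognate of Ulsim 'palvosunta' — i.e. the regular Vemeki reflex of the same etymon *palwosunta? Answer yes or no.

no

Derive the expected Vemeki reflex of *palwosunta:
Vemeki: start from *palwosunta.
  rule 1 (vowel merger): palwosunta → palwosonta
  rule 2: no change — palwosonta
  rule 3 (pre-nasal raising): palwosonta → palwosunta
  rule 4 (vowel merger): palwosunta → polwosunto
  ⇒ Vemeki polwosunto
The regular Vemeki reflex would be 'polwosunto', but the attested form is 'polwosonto'. The correspondence is irregular, so they are not cognates (the Vemeki form has a different source).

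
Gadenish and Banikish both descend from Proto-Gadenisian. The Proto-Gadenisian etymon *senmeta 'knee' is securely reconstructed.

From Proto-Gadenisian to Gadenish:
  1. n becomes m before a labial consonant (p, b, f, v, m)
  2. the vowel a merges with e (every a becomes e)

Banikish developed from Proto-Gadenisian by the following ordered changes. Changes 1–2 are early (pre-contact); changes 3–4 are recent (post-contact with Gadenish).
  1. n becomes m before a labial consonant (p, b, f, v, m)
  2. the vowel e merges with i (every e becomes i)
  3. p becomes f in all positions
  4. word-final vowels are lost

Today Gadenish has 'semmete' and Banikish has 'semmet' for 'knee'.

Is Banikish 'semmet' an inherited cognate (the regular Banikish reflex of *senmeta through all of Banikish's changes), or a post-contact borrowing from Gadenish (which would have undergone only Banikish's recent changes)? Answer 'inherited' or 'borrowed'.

If inherited, *senmeta would pass through all of Banikish's changes:
Banikish: *senmeta > semmeta > simmita > simmit  (by nasal place assimilation, vowel merger, apocope)
If borrowed from Gadenish 'semmete' after the early changes, it would undergo only the recent ones:
  rule 3 (unconditioned shift): no change (semmete)
  rule 4 (apocope): semmete → semmet
  ⇒ as a loan: semmet
Banikish 'semmet' matches the loan outcome 'semmet', not the inherited 'simmit' — it skipped the early Banikish changes, so it was borrowed from Gadenish.

borrowed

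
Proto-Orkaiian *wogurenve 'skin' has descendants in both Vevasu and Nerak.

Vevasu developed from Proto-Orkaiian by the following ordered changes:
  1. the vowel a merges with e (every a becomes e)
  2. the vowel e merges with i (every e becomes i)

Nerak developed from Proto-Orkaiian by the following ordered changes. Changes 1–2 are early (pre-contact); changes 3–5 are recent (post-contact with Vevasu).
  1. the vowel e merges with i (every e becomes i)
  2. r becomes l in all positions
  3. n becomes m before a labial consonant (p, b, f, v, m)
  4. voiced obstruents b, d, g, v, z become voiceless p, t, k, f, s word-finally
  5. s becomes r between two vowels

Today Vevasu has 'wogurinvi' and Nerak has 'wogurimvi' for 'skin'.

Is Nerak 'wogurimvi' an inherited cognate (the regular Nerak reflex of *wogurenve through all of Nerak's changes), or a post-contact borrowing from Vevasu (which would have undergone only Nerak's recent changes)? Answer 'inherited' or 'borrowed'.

If inherited, *wogurenve would pass through all of Nerak's changes:
Nerak: *wogurenve
  wogurenve → wogurinvi   [vowel merger]
  wogurinvi → wogulinvi   [unconditioned shift]
  wogulinvi → wogulimvi   [nasal place assimilation]
  wogulimvi (rule 4 does not apply)
  wogulimvi (rule 5 does not apply)
  giving Nerak wogulimvi.
If borrowed from Vevasu 'wogurinvi' after the early changes, it would undergo only the recent ones:
  rule 3 (nasal place assimilation): wogurinvi → wogurimvi
  rule 4 (final devoicing): no change (wogurimvi)
  rule 5 (rhotacism): no change (wogurimvi)
  ⇒ as a loan: wogurimvi
Nerak 'wogurimvi' matches the loan outcome 'wogurimvi', not the inherited 'wogulimvi' — it skipped the early Nerak changes, so it was borrowed from Vevasu.

borrowed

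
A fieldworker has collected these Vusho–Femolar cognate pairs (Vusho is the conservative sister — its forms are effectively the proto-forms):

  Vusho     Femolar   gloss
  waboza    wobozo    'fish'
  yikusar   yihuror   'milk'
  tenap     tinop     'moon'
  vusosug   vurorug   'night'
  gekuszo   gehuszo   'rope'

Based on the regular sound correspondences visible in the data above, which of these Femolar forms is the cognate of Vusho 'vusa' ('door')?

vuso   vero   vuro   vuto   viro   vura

vuro

yikusar ~ yihuror — Vusho s corresponds to Femolar r between vowels (before a back vowel).
waboza ~ wobozo — Vusho a corresponds to Femolar o word-finally.
Applying these to Vusho 'vusa':
  vusa → vura   (s→r between vowels (before a back vowel))
  vura → vuro   (a→o word-finally)
So the Femolar cognate is 'vuro'.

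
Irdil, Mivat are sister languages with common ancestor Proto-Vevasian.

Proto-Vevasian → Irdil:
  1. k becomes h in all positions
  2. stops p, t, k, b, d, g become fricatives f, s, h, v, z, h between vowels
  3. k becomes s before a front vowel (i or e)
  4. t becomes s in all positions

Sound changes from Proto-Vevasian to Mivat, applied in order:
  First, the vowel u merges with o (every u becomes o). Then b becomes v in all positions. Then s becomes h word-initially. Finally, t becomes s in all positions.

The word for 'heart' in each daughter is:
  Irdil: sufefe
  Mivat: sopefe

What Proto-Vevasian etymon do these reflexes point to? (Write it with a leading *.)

*tupefe

Position 2: Irdil has u, Mivat has o. Irdil preserves u here (none of its changes turn any other segment into u), so the proto-segment is *u.
Position 1: Irdil has s, Mivat has s. Taking the neighbouring segments as reconstructed: Irdil s could go back to *t or *s; Mivat s can only go back to *t — the one source consistent with every daughter is *t.
Position 3: Irdil has f, Mivat has p. Mivat preserves p here (none of its changes turn any other segment into p), so the proto-segment is *p.
Continuing position by position gives *tupefe; check it forward:
Irdil: *tupefe
  tupefe (rule 1 does not apply)
  tupefe → tufefe   [intervocalic lenition]
  tufefe (rule 3 does not apply)
  tufefe → sufefe   [unconditioned shift]
  giving Irdil sufefe.
Mivat: *tupefe
  tupefe → topefe   [vowel merger]
  topefe (rule 2 does not apply)
  topefe (rule 3 does not apply)
  topefe → sopefe   [unconditioned shift]
  giving Mivat sopefe.
Only *tupefe yields all of Irdil sufefe, Mivat sopefe.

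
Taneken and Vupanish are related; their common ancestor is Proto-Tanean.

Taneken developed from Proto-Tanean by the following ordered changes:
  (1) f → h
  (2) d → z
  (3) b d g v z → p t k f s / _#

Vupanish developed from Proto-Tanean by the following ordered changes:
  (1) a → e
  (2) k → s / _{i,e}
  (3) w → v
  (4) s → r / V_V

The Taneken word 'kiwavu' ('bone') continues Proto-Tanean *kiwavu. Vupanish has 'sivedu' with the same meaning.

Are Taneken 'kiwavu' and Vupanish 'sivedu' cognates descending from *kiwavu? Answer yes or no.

Derive the expected Vupanish reflex of *kiwavu:
Vupanish: start from *kiwavu.
  rule 1 (vowel merger): kiwavu → kiwevu
  rule 2 (palatalisation): kiwevu → siwevu
  rule 3 (unconditioned shift): siwevu → sivevu
  rule 4: no change — sivevu
  ⇒ Vupanish sivevu
The regular Vupanish reflex would be 'sivevu', but the attested form is 'sivedu'. The correspondence is irregular, so they are not cognates (the Vupanish form has a different source).

no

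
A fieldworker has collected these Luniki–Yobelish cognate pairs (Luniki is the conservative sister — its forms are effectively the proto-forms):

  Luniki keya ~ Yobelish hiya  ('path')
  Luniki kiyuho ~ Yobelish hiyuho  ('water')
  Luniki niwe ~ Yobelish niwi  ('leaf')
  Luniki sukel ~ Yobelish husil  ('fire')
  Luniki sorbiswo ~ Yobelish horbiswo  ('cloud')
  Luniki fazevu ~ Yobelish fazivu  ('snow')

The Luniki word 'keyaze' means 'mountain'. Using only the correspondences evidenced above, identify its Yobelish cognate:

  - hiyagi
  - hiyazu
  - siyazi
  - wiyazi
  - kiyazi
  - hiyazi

hiyazi

keya ~ hiya — Luniki k corresponds to Yobelish h word-initially before a front vowel.
keya ~ hiya, sukel ~ husil — Luniki e corresponds to Yobelish i after a consonant, before a consonant other than r, m, n, p, b, f, v.
niwe ~ niwi — Luniki e corresponds to Yobelish i word-finally.
Applying these to Luniki 'keyaze':
  keyaze → heyaze   (k→h word-initially before a front vowel)
  heyaze → hiyaze   (e→i after a consonant, before a consonant other than r, m, n, p, b, f, v)
  hiyaze → hiyazi   (e→i word-finally)
So the Yobelish cognate is 'hiyazi'.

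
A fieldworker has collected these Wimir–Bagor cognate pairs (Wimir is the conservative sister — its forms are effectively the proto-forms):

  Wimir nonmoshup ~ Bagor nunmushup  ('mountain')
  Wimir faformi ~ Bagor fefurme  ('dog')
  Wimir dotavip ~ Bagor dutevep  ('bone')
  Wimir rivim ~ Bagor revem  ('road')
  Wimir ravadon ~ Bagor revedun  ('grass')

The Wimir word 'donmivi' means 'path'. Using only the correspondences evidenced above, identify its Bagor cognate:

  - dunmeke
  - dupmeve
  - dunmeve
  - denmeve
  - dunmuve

dunmeve

nonmoshup ~ nunmushup, ravadon ~ revedun — Wimir o corresponds to Bagor u after a consonant, before a nasal.
rivim ~ revem — Wimir i corresponds to Bagor e after a consonant, before a labial obstruent.
faformi ~ fefurme — Wimir i corresponds to Bagor e word-finally.
Applying these to Wimir 'donmivi':
  donmivi → dunmivi   (o→u after a consonant, before a nasal)
  dunmivi → dunmevi   (i→e after a consonant, before a labial obstruent)
  dunmevi → dunmeve   (i→e word-finally)
So the Bagor cognate is 'dunmeve'.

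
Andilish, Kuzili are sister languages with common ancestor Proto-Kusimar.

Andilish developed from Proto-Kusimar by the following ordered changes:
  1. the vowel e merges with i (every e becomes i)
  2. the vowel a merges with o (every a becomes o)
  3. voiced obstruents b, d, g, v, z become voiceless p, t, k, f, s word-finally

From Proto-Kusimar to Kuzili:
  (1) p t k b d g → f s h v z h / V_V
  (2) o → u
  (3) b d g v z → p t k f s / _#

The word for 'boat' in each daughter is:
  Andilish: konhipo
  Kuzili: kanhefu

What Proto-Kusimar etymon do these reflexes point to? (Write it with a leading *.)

*kanhepo

Position 5: Andilish has i, Kuzili has e. Kuzili preserves e here (none of its changes turn any other segment into e), so the proto-segment is *e.
Position 2: Andilish has o, Kuzili has a. Kuzili preserves a here (none of its changes turn any other segment into a), so the proto-segment is *a.
Verify the candidate proto-form against each daughter:
Andilish: *kanhepo > kanhipo > konhipo  (by vowel merger, vowel merger)
Kuzili: start from *kanhepo.
  rule 1 (intervocalic lenition): kanhepo → kanhefo
  rule 2 (vowel merger): kanhefo → kanhefu
  rule 3: no change — kanhefu
  ⇒ Kuzili kanhefu
Only *kanhepo yields all of Andilish konhipo, Kuzili kanhefu.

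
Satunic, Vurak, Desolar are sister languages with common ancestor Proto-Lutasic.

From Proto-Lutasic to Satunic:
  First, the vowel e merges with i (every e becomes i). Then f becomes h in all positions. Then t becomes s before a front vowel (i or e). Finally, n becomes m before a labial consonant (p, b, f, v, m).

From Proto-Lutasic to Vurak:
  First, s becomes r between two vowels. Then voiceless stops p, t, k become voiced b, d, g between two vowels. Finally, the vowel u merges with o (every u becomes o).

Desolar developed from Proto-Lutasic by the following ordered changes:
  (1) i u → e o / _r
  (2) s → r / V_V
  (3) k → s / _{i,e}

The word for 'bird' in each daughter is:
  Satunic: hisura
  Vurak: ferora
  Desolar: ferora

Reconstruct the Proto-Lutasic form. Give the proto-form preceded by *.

*fesura

Position 3: Satunic has s, Vurak has r, Desolar has r. Taking the neighbouring segments as reconstructed: Satunic s can only go back to *s; Vurak r could go back to *s or *r; Desolar r could go back to *s or *r — the one source consistent with every daughter is *s.
Position 2: Satunic has i, Vurak has e, Desolar has e. Vurak preserves e here (none of its changes turn any other segment into e), so the proto-segment is *e.
Position 1: Satunic has h, Vurak has f, Desolar has f. Vurak preserves f here (none of its changes turn any other segment into f), so the proto-segment is *f.
Verify the candidate proto-form against each daughter:
Satunic: *fesura
  fesura → fisura   [vowel merger]
  fisura → hisura   [unconditioned shift]
  hisura (rule 3 does not apply)
  hisura (rule 4 does not apply)
  giving Satunic hisura.
Vurak: *fesura > ferura > ferora  (by rhotacism, vowel merger)
Desolar: *fesura > fesora > ferora  (by pre-rhotic lowering, rhotacism)
No other proto-form is consistent with every reflex, so the reconstruction is *fesura.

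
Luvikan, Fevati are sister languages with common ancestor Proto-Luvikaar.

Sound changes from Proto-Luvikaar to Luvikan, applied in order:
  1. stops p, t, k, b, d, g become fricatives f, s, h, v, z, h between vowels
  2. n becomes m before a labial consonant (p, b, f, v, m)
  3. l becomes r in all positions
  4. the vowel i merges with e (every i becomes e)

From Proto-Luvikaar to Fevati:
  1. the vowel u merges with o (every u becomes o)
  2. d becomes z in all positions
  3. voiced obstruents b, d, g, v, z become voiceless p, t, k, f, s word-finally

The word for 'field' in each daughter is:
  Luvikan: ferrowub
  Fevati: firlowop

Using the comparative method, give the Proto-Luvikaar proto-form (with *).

*firlowub

Position 8: Luvikan has b, Fevati has p. Luvikan preserves b here (none of its changes turn any other segment into b), so the proto-segment is *b.
Position 2: Luvikan has e, Fevati has i. Fevati preserves i here (none of its changes turn any other segment into i), so the proto-segment is *i.
Continuing position by position gives *firlowub; check it forward:
Luvikan: start from *firlowub.
  rule 1: no change — firlowub
  rule 2: no change — firlowub
  rule 3 (unconditioned shift): firlowub → firrowub
  rule 4 (vowel merger): firrowub → ferrowub
  ⇒ Luvikan ferrowub
Fevati: start from *firlowub.
  rule 1 (vowel merger): firlowub → firlowob
  rule 2: no change — firlowob
  rule 3 (final devoicing): firlowob → firlowop
  ⇒ Fevati firlowop
Only *firlowub yields all of Luvikan ferrowub, Fevati firlowop.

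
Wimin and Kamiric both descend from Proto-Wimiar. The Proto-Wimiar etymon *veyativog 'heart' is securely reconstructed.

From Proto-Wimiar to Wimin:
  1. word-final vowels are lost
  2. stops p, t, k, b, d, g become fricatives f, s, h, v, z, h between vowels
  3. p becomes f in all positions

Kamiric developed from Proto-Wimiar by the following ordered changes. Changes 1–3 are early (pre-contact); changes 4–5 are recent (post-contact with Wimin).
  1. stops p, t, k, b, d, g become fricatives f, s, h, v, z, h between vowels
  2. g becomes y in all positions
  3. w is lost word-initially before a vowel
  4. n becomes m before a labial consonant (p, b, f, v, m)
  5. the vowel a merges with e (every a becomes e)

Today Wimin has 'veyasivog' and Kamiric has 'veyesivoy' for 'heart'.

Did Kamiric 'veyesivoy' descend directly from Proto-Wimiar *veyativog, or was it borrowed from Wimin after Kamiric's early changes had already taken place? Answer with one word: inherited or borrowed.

If inherited, *veyativog would pass through all of Kamiric's changes:
Kamiric: start from *veyativog.
  rule 1 (intervocalic lenition): veyativog → veyasivog
  rule 2 (unconditioned shift): veyasivog → veyasivoy
  rule 3: no change — veyasivoy
  rule 4: no change — veyasivoy
  rule 5 (vowel merger): veyasivoy → veyesivoy
  ⇒ Kamiric veyesivoy
If borrowed from Wimin 'veyasivog' after the early changes, it would undergo only the recent ones:
  rule 4 (nasal place assimilation): no change (veyasivog)
  rule 5 (vowel merger): veyasivog → veyesivog
  ⇒ as a loan: veyesivog
Kamiric 'veyesivoy' matches the inherited outcome exactly, so it is an inherited cognate, not a loan.

inherited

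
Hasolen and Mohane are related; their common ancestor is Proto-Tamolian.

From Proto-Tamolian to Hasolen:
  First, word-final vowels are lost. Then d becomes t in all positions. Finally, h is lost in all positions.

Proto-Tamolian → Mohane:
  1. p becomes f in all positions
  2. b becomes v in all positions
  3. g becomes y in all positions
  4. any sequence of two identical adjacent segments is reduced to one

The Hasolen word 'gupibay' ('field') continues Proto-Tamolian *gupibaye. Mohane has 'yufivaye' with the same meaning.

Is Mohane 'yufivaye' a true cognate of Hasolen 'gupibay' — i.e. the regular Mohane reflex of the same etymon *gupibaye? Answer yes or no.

yes

Derive the expected Mohane reflex of *gupibaye:
Mohane: *gupibaye > gufibaye > gufivaye > yufivaye  (by unconditioned shift, unconditioned shift, unconditioned shift)
Mohane 'yufivaye' matches the regular reflex exactly, so the pair is cognate.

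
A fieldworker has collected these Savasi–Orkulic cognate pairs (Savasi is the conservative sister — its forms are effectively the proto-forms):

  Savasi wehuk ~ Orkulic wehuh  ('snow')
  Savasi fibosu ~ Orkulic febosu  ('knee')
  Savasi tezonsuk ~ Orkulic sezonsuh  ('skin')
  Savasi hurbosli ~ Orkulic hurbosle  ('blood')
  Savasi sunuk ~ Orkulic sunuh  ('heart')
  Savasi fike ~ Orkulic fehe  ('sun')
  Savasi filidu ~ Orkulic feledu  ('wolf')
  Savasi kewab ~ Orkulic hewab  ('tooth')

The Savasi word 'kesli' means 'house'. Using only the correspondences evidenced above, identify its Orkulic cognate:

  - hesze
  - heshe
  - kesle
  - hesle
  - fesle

kewab ~ hewab — Savasi k corresponds to Orkulic h word-initially before a front vowel.
hurbosli ~ hurbosle — Savasi i corresponds to Orkulic e word-finally.
Applying these to Savasi 'kesli':
  kesli → hesli   (k→h word-initially before a front vowel)
  hesli → hesle   (i→e word-finally)
So the Orkulic cognate is 'hesle'.

hesle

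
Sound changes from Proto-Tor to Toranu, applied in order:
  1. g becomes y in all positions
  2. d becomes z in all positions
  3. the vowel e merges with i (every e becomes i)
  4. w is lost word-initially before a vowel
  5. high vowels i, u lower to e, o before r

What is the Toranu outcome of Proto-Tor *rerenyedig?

rerinyiziy

Toranu: *rerenyedig > rerenyediy > rerenyeziy > ririnyiziy > rerinyiziy  (by unconditioned shift, unconditioned shift, vowel merger, pre-rhotic lowering)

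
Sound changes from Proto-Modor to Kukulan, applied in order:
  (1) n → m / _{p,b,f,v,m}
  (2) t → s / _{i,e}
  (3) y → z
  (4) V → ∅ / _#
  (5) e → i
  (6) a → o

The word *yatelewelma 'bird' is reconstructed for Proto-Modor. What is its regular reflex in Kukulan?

zosiliwilm

Kukulan: *yatelewelma
  yatelewelma (rule 1 does not apply)
  yatelewelma → yaselewelma   [palatalisation]
  yaselewelma → zaselewelma   [unconditioned shift]
  zaselewelma → zaselewelm   [apocope]
  zaselewelm → zasiliwilm   [vowel merger]
  zasiliwilm → zosiliwilm   [vowel merger]
  giving Kukulan zosiliwilm.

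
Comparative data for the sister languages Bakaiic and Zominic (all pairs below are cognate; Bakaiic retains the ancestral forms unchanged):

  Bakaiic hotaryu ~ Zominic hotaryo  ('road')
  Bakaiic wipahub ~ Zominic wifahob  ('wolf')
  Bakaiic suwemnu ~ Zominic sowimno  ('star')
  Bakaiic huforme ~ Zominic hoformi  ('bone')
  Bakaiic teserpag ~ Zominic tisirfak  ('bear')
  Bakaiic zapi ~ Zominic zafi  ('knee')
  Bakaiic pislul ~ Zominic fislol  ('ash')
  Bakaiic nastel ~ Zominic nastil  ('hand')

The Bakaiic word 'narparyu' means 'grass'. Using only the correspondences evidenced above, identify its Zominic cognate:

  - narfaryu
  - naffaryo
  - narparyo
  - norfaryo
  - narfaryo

narfaryo

teserpag ~ tisirfak — Bakaiic p corresponds to Zominic f after a consonant, before a back vowel.
hotaryu ~ hotaryo, suwemnu ~ sowimno — Bakaiic u corresponds to Zominic o word-finally.
Applying these to Bakaiic 'narparyu':
  narparyu → narfaryu   (p→f after a consonant, before a back vowel)
  narfaryu → narfaryo   (u→o word-finally)
So the Zominic cognate is 'narfaryo'.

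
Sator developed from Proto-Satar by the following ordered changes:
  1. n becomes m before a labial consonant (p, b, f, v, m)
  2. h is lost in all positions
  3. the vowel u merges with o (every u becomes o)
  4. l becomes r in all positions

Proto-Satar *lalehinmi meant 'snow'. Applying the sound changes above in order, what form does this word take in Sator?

Sator: *lalehinmi
  lalehinmi → lalehimmi   [nasal place assimilation]
  lalehimmi → laleimmi   [h-loss]
  laleimmi (rule 3 does not apply)
  laleimmi → rareimmi   [unconditioned shift]
  giving Sator rareimmi.

rareimmi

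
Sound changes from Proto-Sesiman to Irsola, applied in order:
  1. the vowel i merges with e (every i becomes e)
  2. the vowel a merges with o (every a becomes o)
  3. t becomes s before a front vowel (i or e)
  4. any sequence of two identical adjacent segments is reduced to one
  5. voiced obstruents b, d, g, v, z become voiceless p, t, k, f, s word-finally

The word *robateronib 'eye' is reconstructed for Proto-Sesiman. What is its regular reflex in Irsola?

Irsola: *robateronib
  robateronib → robateroneb   [vowel merger]
  robateroneb → roboteroneb   [vowel merger]
  roboteroneb → roboseroneb   [palatalisation]
  roboseroneb (rule 4 does not apply)
  roboseroneb → roboseronep   [final devoicing]
  giving Irsola roboseronep.

roboseronep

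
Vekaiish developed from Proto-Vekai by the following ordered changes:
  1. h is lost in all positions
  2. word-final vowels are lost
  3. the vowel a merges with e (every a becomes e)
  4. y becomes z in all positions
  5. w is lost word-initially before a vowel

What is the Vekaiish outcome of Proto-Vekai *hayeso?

Vekaiish: *hayeso
  hayeso → ayeso   [h-loss]
  ayeso → ayes   [apocope]
  ayes → eyes   [vowel merger]
  eyes → ezes   [unconditioned shift]
  ezes (rule 5 does not apply)
  giving Vekaiish ezes.

ezes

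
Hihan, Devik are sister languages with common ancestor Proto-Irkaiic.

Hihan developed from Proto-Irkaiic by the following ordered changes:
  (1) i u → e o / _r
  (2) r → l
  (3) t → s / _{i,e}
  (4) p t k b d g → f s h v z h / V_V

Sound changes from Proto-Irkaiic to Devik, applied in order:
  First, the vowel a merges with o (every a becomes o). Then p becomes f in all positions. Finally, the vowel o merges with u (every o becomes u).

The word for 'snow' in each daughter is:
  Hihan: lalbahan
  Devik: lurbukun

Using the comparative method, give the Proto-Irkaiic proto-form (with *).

*larbakan

Position 3: Hihan has l, Devik has r. Devik preserves r here (none of its changes turn any other segment into r), so the proto-segment is *r.
Position 6: Hihan has h, Devik has k. Devik preserves k here (none of its changes turn any other segment into k), so the proto-segment is *k.
Position 7: Hihan has a, Devik has u. Hihan preserves a here (none of its changes turn any other segment into a), so the proto-segment is *a.
Continuing position by position gives *larbakan; check it forward:
Hihan: start from *larbakan.
  rule 1: no change — larbakan
  rule 2 (unconditioned shift): larbakan → lalbakan
  rule 3: no change — lalbakan
  rule 4 (intervocalic lenition): lalbakan → lalbahan
  ⇒ Hihan lalbahan
Devik: start from *larbakan.
  rule 1 (vowel merger): larbakan → lorbokon
  rule 2: no change — lorbokon
  rule 3 (vowel merger): lorbokon → lurbukun
  ⇒ Devik lurbukun
*larbakan is the unique common source.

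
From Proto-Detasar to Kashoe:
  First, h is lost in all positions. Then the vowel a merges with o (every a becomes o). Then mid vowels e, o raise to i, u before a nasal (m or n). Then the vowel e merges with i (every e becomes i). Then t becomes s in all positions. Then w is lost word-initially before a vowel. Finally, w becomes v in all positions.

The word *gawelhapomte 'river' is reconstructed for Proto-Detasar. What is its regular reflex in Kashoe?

govilopumsi

Kashoe: *gawelhapomte
  gawelhapomte → gawelapomte   [h-loss]
  gawelapomte → gowelopomte   [vowel merger]
  gowelopomte → gowelopumte   [pre-nasal raising]
  gowelopumte → gowilopumti   [vowel merger]
  gowilopumti → gowilopumsi   [unconditioned shift]
  gowilopumsi (rule 6 does not apply)
  gowilopumsi → govilopumsi   [unconditioned shift]
  giving Kashoe govilopumsi.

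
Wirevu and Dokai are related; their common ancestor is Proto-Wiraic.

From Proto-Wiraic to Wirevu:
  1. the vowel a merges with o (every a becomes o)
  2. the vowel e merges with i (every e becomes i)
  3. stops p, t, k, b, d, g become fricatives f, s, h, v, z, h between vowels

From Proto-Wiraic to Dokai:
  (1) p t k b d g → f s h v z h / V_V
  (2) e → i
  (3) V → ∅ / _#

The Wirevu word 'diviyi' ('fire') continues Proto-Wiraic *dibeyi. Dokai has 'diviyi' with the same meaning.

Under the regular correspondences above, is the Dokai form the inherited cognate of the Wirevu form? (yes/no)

no

Derive the expected Dokai reflex of *dibeyi:
Dokai: *dibeyi
  dibeyi → diveyi   [intervocalic lenition]
  diveyi → diviyi   [vowel merger]
  diviyi → diviy   [apocope]
  giving Dokai diviy.
The regular Dokai reflex would be 'diviy', but the attested form is 'diviyi'. The correspondence is irregular, so they are not cognates (the Dokai form has a different source).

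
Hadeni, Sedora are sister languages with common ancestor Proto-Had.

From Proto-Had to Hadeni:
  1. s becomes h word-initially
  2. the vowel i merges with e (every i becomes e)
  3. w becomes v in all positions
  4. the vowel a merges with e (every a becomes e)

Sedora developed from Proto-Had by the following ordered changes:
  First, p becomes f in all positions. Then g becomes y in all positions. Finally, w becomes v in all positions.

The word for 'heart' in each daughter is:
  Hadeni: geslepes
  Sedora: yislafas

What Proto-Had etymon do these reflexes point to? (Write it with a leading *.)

*gislapas

Position 5: Hadeni has e, Sedora has a. Sedora preserves a here (none of its changes turn any other segment into a), so the proto-segment is *a.
Position 1: Hadeni has g, Sedora has y. Hadeni preserves g here (none of its changes turn any other segment into g), so the proto-segment is *g.
Position 7: Hadeni has e, Sedora has a. Sedora preserves a here (none of its changes turn any other segment into a), so the proto-segment is *a.
This points to *gislapas. Verify forward in each daughter:
Hadeni: *gislapas
  gislapas (rule 1 does not apply)
  gislapas → geslapas   [vowel merger]
  geslapas (rule 3 does not apply)
  geslapas → geslepes   [vowel merger]
  giving Hadeni geslepes.
Sedora: start from *gislapas.
  rule 1 (unconditioned shift): gislapas → gislafas
  rule 2 (unconditioned shift): gislafas → yislafas
  rule 3: no change — yislafas
  ⇒ Sedora yislafas
*gislapas is the unique common source.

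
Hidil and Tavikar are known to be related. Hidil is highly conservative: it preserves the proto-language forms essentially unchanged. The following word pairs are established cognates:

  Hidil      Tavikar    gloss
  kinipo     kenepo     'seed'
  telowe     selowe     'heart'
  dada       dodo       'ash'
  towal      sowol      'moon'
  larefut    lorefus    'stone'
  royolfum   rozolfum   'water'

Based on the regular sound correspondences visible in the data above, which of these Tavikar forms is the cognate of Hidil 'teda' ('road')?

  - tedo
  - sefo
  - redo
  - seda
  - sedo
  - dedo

telowe ~ selowe — Hidil t corresponds to Tavikar s word-initially before a front vowel.
dada ~ dodo — Hidil a corresponds to Tavikar o word-finally.
Applying these to Hidil 'teda':
  teda → seda   (t→s word-initially before a front vowel)
  seda → sedo   (a→o word-finally)
So the Tavikar cognate is 'sedo'.

sedo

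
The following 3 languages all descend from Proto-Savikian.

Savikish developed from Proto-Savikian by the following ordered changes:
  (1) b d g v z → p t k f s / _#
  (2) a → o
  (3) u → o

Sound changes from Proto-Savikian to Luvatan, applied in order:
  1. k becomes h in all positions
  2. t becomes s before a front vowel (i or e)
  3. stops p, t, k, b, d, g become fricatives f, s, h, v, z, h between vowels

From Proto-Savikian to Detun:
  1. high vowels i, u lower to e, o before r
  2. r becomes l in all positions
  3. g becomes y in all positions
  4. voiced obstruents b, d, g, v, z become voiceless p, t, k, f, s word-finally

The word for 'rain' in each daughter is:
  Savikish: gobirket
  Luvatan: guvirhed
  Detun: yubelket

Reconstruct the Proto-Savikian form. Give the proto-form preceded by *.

Position 1: Savikish has g, Luvatan has g, Detun has y. Savikish preserves g here (none of its changes turn any other segment into g), so the proto-segment is *g.
Position 3: Savikish has b, Luvatan has v, Detun has b. Savikish preserves b here (none of its changes turn any other segment into b), so the proto-segment is *b.
Continuing position by position gives *gubirked; check it forward:
Savikish: *gubirked > gubirket > gobirket  (by final devoicing, vowel merger)
Luvatan: start from *gubirked.
  rule 1 (unconditioned shift): gubirked → gubirhed
  rule 2: no change — gubirhed
  rule 3 (intervocalic lenition): gubirhed → guvirhed
  ⇒ Luvatan guvirhed
Detun: *gubirked
  gubirked → guberked   [pre-rhotic lowering]
  guberked → gubelked   [unconditioned shift]
  gubelked → yubelked   [unconditioned shift]
  yubelked → yubelket   [final devoicing]
  giving Detun yubelket.
Only *gubirked yields all of Savikish gobirket, Luvatan guvirhed, Detun yubelket.

*gubirked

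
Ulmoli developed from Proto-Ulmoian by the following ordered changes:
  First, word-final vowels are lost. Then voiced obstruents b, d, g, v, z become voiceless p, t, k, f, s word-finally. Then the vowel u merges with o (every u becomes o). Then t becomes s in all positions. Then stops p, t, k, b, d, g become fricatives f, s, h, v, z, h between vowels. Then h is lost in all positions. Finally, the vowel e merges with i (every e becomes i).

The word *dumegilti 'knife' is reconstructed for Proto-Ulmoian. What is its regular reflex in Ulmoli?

domiils

Ulmoli: *dumegilti > dumegilt > domegilt > domegils > domehils > domeils > domiils  (by apocope, vowel merger, unconditioned shift, intervocalic lenition, h-loss, vowel merger)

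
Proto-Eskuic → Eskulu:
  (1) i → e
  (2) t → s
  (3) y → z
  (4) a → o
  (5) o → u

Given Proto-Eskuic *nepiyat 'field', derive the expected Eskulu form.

Eskulu: *nepiyat > nepeyat > nepeyas > nepezas > nepezos > nepezus  (by vowel merger, unconditioned shift, unconditioned shift, vowel merger, vowel merger)

nepezus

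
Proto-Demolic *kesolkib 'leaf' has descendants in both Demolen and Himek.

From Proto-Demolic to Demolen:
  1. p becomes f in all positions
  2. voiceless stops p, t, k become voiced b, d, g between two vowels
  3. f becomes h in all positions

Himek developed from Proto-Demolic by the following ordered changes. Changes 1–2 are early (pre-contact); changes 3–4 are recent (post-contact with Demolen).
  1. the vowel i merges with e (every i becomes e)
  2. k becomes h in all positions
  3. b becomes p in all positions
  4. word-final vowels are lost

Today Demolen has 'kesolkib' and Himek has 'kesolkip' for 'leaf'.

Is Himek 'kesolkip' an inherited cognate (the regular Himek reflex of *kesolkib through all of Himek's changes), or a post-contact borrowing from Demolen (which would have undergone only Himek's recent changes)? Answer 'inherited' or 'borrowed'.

borrowed

If inherited, *kesolkib would pass through all of Himek's changes:
Himek: *kesolkib > kesolkeb > hesolheb > hesolhep  (by vowel merger, unconditioned shift, unconditioned shift)
If borrowed from Demolen 'kesolkib' after the early changes, it would undergo only the recent ones:
  rule 3 (unconditioned shift): kesolkib → kesolkip
  rule 4 (apocope): no change (kesolkip)
  ⇒ as a loan: kesolkip
Himek 'kesolkip' matches the loan outcome 'kesolkip', not the inherited 'hesolhep' — it skipped the early Himek changes, so it was borrowed from Demolen.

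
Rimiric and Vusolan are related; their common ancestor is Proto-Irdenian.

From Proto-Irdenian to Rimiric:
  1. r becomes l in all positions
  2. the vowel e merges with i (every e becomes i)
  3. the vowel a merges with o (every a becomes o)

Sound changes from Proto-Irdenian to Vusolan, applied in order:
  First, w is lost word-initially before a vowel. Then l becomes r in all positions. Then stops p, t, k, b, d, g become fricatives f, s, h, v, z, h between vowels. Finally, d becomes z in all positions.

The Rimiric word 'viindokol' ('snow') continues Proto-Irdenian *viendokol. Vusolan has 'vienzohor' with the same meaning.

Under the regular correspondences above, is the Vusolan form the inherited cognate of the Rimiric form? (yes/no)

Derive the expected Vusolan reflex of *viendokol:
Vusolan: *viendokol
  viendokol (rule 1 does not apply)
  viendokol → viendokor   [unconditioned shift]
  viendokor → viendohor   [intervocalic lenition]
  viendohor → vienzohor   [unconditioned shift]
  giving Vusolan vienzohor.
Vusolan 'vienzohor' matches the regular reflex exactly, so the pair is cognate.

yes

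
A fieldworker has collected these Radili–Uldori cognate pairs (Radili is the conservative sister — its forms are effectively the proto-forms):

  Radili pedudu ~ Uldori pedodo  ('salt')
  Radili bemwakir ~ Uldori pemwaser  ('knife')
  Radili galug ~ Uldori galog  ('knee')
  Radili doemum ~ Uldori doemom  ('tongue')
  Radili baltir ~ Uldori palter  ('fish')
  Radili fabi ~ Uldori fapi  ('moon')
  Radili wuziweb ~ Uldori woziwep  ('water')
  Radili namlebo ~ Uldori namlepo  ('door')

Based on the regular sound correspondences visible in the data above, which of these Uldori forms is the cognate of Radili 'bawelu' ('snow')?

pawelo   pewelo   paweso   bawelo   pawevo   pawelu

pawelo

baltir ~ palter — Radili b corresponds to Uldori p word-initially before a back vowel.
pedudu ~ pedodo — Radili u corresponds to Uldori o word-finally.
Applying these to Radili 'bawelu':
  bawelu → pawelu   (b→p word-initially before a back vowel)
  pawelu → pawelo   (u→o word-finally)
So the Uldori cognate is 'pawelo'.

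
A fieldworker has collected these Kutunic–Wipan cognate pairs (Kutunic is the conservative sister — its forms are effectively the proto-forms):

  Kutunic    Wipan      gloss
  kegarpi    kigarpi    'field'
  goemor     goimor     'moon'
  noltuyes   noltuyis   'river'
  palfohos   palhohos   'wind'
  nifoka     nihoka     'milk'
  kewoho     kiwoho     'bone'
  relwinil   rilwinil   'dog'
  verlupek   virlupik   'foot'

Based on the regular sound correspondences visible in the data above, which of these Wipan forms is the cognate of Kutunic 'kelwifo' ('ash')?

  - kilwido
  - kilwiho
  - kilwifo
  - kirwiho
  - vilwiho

kilwiho

kegarpi ~ kigarpi, noltuyes ~ noltuyis — Kutunic e corresponds to Wipan i after a consonant, before a consonant other than r, m, n, p, b, f, v.
nifoka ~ nihoka — Kutunic f corresponds to Wipan h between vowels (before a back vowel).
Applying these to Kutunic 'kelwifo':
  kelwifo → kilwifo   (e→i after a consonant, before a consonant other than r, m, n, p, b, f, v)
  kilwifo → kilwiho   (f→h between vowels (before a back vowel))
So the Wipan cognate is 'kilwiho'.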